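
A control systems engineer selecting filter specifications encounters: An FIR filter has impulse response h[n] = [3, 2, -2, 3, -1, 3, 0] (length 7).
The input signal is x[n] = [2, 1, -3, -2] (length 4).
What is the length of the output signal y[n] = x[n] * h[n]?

For linear convolution, the output length is:
len(y) = len(x) + len(h) - 1 = 4 + 7 - 1 = 10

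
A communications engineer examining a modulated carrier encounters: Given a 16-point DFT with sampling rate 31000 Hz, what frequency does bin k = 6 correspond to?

The frequency of DFT bin k is: f_k = k * f_s / N
f_6 = 6 * 31000 / 16 = 11625 Hz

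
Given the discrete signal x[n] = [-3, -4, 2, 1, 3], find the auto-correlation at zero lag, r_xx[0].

The auto-correlation at zero lag r_xx[0] equals the signal energy.
r_xx[0] = sum of x[n]^2 = (-3)^2 + (-4)^2 + 2^2 + 1^2 + 3^2
= 9 + 16 + 4 + 1 + 9 = 39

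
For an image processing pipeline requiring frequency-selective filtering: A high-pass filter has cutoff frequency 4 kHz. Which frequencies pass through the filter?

A high-pass filter passes all frequencies above the cutoff frequency 4 kHz and attenuates lower frequencies.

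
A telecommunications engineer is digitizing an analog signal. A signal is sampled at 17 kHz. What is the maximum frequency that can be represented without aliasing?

The maximum frequency that can be represented without aliasing
is the Nyquist frequency: f_max = f_s / 2 = 17 kHz / 2 = 17/2 kHz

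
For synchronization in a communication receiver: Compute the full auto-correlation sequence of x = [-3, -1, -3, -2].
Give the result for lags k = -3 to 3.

r_xx[k] = sum_m x[m]*x[m+k], indexed from 0, for k = -3 to 3:
  r_xx[-3] = x[3]*x[0] = 6
  r_xx[-2] = x[2]*x[0] + x[3]*x[1] = 11
  r_xx[-1] = x[1]*x[0] + x[2]*x[1] + x[3]*x[2] = 12
  r_xx[0] = x[0]*x[0] + x[1]*x[1] + x[2]*x[2] + x[3]*x[3] = 23
  r_xx[1] = x[0]*x[1] + x[1]*x[2] + x[2]*x[3] = 12
  r_xx[2] = x[0]*x[2] + x[1]*x[3] = 11
  r_xx[3] = x[0]*x[3] = 6
r_xx = [6, 11, 12, 23, 12, 11, 6]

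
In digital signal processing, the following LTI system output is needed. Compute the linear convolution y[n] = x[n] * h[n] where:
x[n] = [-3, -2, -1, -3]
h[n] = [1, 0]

y[n] = sum_k x[k]*h[n-k]. Output length = len(x) + len(h) - 1 = 4 + 2 - 1 = 5.
y[0] = -3*1 = -3
y[1] = -2*1 + -3*0 = -2
y[2] = -1*1 + -2*0 = -1
y[3] = -3*1 + -1*0 = -3
y[4] = -3*0 = 0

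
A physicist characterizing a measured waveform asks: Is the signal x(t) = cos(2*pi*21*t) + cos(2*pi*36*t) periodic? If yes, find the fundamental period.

f1 = 21 Hz, f2 = 36 Hz
Period T1 = 1/21, T2 = 1/36
Ratio T1/T2 = 36/21, which is rational.
The signal is periodic with fundamental period T = 1/GCD(21,36) = 1/3 s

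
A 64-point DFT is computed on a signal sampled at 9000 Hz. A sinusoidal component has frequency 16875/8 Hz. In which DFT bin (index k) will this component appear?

DFT frequency resolution = f_s/N = 9000/64 = 1125/8 Hz
Bin index k = f_signal / resolution = 16875/8 / 1125/8 = 15
The signal frequency 16875/8 Hz falls in DFT bin k = 15.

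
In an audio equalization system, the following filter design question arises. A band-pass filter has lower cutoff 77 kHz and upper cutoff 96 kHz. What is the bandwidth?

Bandwidth = f_high - f_low
= 96 kHz - 77 kHz = 19 kHz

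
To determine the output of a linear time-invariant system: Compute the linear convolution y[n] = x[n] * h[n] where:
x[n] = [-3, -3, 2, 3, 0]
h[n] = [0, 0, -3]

y[n] = sum_k x[k]*h[n-k]. Output length = len(x) + len(h) - 1 = 5 + 3 - 1 = 7.
y[0] = -3*0 = 0
y[1] = -3*0 + -3*0 = 0
y[2] = 2*0 + -3*0 + -3*-3 = 9
y[3] = 3*0 + 2*0 + -3*-3 = 9
y[4] = 0*0 + 3*0 + 2*-3 = -6
y[5] = 0*0 + 3*-3 = -9
y[6] = 0*-3 = 0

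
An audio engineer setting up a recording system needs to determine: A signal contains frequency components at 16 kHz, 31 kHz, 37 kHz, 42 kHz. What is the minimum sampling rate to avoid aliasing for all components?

The highest frequency component is f_max = 42 kHz.
Nyquist rate = 2 * f_max = 2 * 42 kHz = 84 kHz.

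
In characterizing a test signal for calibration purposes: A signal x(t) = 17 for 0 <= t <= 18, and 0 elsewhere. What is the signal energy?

Energy = integral of |x(t)|^2 dt over the signal duration
= 17^2 * 18 = 289 * 18 = 5202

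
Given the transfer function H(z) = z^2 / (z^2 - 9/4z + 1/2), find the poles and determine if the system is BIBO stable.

Poles are roots of the denominator: z^2 - 9/4z + 1/2 = 0.
Quadratic formula: z = [-(-9/4) +/- sqrt((-9/4)^2 - 4*(1/2))] / 2
Discriminant = 81/16 - 2 = 49/16; sqrt = 7/4.
z = (9/4 +/- 7/4) / 2 => z = 2 or z = 1/4.
|p1| = 2, |p2| = 1/4.
For BIBO stability, all poles must lie inside the unit circle (|p| < 1).
System is UNSTABLE since at least one |p| >= 1.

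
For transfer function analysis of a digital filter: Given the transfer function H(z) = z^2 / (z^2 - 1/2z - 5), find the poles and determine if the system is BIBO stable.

Poles are roots of the denominator: z^2 - 1/2z - 5 = 0.
Quadratic formula: z = [-(-1/2) +/- sqrt((-1/2)^2 - 4*(-5))] / 2
Discriminant = 1/4 + 20 = 81/4; sqrt = 9/2.
z = (1/2 +/- 9/2) / 2 => z = 5/2 or z = -2.
|p1| = 2, |p2| = 5/2.
For BIBO stability, all poles must lie inside the unit circle (|p| < 1).
System is UNSTABLE since at least one |p| >= 1.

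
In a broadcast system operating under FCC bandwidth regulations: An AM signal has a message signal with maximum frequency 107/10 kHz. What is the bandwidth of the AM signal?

In AM (double-sideband), the bandwidth is twice the message frequency.
BW = 2 * f_m = 2 * 107/10 kHz = 107/5 kHz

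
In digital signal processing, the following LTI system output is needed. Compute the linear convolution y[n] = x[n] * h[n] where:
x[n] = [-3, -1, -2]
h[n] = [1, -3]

y[n] = sum_k x[k]*h[n-k]. Output length = len(x) + len(h) - 1 = 3 + 2 - 1 = 4.
y[0] = -3*1 = -3
y[1] = -1*1 + -3*-3 = 8
y[2] = -2*1 + -1*-3 = 1
y[3] = -2*-3 = 6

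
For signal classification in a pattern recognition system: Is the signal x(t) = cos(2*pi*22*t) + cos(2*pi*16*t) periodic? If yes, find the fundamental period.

f1 = 22 Hz, f2 = 16 Hz
Period T1 = 1/22, T2 = 1/16
Ratio T1/T2 = 16/22, which is rational.
The signal is periodic with fundamental period T = 1/GCD(22,16) = 1/2 s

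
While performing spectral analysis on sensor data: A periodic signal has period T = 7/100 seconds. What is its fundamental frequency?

The fundamental frequency is the reciprocal of the period.
f = 1/T = 1/(7/100) = 100/7 Hz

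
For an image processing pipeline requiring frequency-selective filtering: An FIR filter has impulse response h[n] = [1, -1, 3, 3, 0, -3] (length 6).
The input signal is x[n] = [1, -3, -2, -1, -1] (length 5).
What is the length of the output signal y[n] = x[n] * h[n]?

For linear convolution, the output length is:
len(y) = len(x) + len(h) - 1 = 5 + 6 - 1 = 10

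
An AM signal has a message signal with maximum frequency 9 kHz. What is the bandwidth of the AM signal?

In AM (double-sideband), the bandwidth is twice the message frequency.
BW = 2 * f_m = 2 * 9 kHz = 18 kHz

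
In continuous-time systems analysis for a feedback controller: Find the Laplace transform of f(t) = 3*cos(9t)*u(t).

Standard pair: cos(wt)*u(t) <-> s/(s^2+w^2)
With w = 9: L{3*cos(9t)*u(t)} = 3s/(s^2+81)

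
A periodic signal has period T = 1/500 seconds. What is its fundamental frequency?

The fundamental frequency is the reciprocal of the period.
f = 1/T = 1/(1/500) = 500 Hz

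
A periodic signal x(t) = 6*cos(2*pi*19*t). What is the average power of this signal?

Average power of A*cos(wt) is A^2/2.
P = 6^2 / 2 = 36/2 = 18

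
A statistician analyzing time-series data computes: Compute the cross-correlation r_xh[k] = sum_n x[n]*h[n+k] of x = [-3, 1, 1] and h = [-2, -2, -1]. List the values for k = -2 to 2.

Both sequences indexed from 0 and zero outside their support.
Lags with overlap: k = -2 to 2.
  r_xh[-2] = x[2]*h[0] = -2
  r_xh[-1] = x[1]*h[0] + x[2]*h[1] = -4
  r_xh[0] = x[0]*h[0] + x[1]*h[1] + x[2]*h[2] = 3
  r_xh[1] = x[0]*h[1] + x[1]*h[2] = 5
  r_xh[2] = x[0]*h[2] = 3
r_xh = [-2, -4, 3, 5, 3] (for k = -2, ..., 2)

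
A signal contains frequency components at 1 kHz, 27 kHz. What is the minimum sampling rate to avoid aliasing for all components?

The highest frequency component is f_max = 27 kHz.
Nyquist rate = 2 * f_max = 2 * 27 kHz = 54 kHz.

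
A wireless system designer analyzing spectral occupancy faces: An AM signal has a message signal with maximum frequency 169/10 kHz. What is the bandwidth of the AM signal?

In AM (double-sideband), the bandwidth is twice the message frequency.
BW = 2 * f_m = 2 * 169/10 kHz = 169/5 kHz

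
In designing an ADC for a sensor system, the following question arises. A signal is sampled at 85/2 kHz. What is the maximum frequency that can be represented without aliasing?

The maximum frequency that can be represented without aliasing
is the Nyquist frequency: f_max = f_s / 2 = 85/2 kHz / 2 = 85/4 kHz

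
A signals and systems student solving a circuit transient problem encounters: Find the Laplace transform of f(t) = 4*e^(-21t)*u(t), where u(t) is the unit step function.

Standard Laplace transform pair:
e^(-at)*u(t) <-> 1/(s+a)
With a = 21: L{4*e^(-21t)*u(t)} = 4/(s+21), ROC: Re(s) > -21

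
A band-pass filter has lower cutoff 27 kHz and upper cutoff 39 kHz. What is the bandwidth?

Bandwidth = f_high - f_low
= 39 kHz - 27 kHz = 12 kHz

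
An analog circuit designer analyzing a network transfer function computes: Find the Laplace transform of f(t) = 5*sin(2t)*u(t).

Standard pair: sin(wt)*u(t) <-> w/(s^2+w^2)
With w = 2: L{5*sin(2t)*u(t)} = 10/(s^2+4)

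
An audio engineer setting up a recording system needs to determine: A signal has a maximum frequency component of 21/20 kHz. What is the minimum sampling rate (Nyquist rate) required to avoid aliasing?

By the Nyquist-Shannon sampling theorem,
the minimum sampling rate (Nyquist rate) must be at least 2 * f_max.
Nyquist rate = 2 * 21/20 kHz = 21/10 kHz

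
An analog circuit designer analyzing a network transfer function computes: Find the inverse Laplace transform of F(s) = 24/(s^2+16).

Standard pair: w/(s^2+w^2) <-> sin(wt)*u(t)
Recognize w^2 = 16, so w = 4; numerator 24 = 6*4.
f(t) = 6*sin(4t)*u(t)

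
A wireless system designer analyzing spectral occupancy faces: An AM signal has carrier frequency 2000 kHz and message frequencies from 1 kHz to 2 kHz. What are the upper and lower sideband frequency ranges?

Upper sideband (USB) = fc + [fm_low, fm_high] = 2000 + [1, 2] = [2001, 2002] kHz
Lower sideband (LSB) = fc - [fm_high, fm_low] = 2000 - [2, 1] = [1998, 1999] kHz
Total occupied spectrum: 1998 kHz to 2002 kHz (plus carrier at 2000 kHz)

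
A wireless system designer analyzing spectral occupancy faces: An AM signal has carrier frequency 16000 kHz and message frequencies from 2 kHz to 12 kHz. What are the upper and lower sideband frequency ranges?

Upper sideband (USB) = fc + [fm_low, fm_high] = 16000 + [2, 12] = [16002, 16012] kHz
Lower sideband (LSB) = fc - [fm_high, fm_low] = 16000 - [12, 2] = [15988, 15998] kHz
Total occupied spectrum: 15988 kHz to 16012 kHz (plus carrier at 16000 kHz)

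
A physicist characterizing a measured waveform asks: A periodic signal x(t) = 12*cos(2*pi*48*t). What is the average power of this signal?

Average power of A*cos(wt) is A^2/2.
P = 12^2 / 2 = 144/2 = 72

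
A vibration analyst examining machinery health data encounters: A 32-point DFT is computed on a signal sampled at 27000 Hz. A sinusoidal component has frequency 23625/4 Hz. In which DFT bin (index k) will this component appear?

DFT frequency resolution = f_s/N = 27000/32 = 3375/4 Hz
Bin index k = f_signal / resolution = 23625/4 / 3375/4 = 7
The signal frequency 23625/4 Hz falls in DFT bin k = 7.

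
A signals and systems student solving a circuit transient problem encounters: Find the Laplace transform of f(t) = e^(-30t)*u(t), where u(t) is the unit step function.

Standard Laplace transform pair:
e^(-at)*u(t) <-> 1/(s+a)
With a = 30: L{e^(-30t)*u(t)} = 1/(s+30), ROC: Re(s) > -30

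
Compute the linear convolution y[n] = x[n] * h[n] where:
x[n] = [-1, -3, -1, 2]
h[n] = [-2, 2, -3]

y[n] = sum_k x[k]*h[n-k]. Output length = len(x) + len(h) - 1 = 4 + 3 - 1 = 6.
y[0] = -1*-2 = 2
y[1] = -3*-2 + -1*2 = 4
y[2] = -1*-2 + -3*2 + -1*-3 = -1
y[3] = 2*-2 + -1*2 + -3*-3 = 3
y[4] = 2*2 + -1*-3 = 7
y[5] = 2*-3 = -6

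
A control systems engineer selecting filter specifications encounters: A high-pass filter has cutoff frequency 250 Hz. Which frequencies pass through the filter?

A high-pass filter passes all frequencies above the cutoff frequency 250 Hz and attenuates lower frequencies.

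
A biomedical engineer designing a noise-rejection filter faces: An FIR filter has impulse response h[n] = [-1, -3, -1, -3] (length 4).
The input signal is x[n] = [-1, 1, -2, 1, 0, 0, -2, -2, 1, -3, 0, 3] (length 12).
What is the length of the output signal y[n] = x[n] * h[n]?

For linear convolution, the output length is:
len(y) = len(x) + len(h) - 1 = 12 + 4 - 1 = 15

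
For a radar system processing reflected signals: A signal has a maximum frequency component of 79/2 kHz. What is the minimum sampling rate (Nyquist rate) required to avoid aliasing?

By the Nyquist-Shannon sampling theorem,
the minimum sampling rate (Nyquist rate) must be at least 2 * f_max.
Nyquist rate = 2 * 79/2 kHz = 79 kHz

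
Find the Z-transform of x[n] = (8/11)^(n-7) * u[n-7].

Time-shifting property: if X(z) = Z{x[n]}, then Z{x[n-d]} = z^(-d) * X(z)
X(z) = z/(z - 8/11) for x[n] = (8/11)^n * u[n]
Z{x[n-7]} = z^(-7) * z/(z - 8/11) = z^(-6)/(z - 8/11)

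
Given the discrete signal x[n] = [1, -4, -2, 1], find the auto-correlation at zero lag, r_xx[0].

The auto-correlation at zero lag r_xx[0] equals the signal energy.
r_xx[0] = sum of x[n]^2 = 1^2 + (-4)^2 + (-2)^2 + 1^2
= 1 + 16 + 4 + 1 = 22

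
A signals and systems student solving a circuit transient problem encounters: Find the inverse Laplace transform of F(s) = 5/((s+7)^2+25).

Standard pair: w/((s+a)^2+w^2) <-> e^(-at)*sin(wt)*u(t)
With a=7, w=5: f(t) = e^(-7t)*sin(5t)*u(t)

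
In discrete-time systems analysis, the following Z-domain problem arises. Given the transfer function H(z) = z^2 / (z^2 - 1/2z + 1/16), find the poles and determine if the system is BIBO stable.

Poles are roots of the denominator: z^2 - 1/2z + 1/16 = 0.
Quadratic formula: z = [-(-1/2) +/- sqrt((-1/2)^2 - 4*(1/16))] / 2
Discriminant = 1/4 - 1/4 = 0; sqrt = 0.
z = (1/2 +/- 0) / 2 = 1/4 (repeated root).
|p1| = 1/4, |p2| = 1/4.
For BIBO stability, all poles must lie inside the unit circle (|p| < 1).
System is STABLE since both |p| < 1.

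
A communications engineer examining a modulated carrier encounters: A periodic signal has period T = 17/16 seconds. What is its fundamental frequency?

The fundamental frequency is the reciprocal of the period.
f = 1/T = 1/(17/16) = 16/17 Hz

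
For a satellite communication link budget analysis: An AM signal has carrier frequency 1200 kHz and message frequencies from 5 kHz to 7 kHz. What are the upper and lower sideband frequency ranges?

Upper sideband (USB) = fc + [fm_low, fm_high] = 1200 + [5, 7] = [1205, 1207] kHz
Lower sideband (LSB) = fc - [fm_high, fm_low] = 1200 - [7, 5] = [1193, 1195] kHz
Total occupied spectrum: 1193 kHz to 1207 kHz (plus carrier at 1200 kHz)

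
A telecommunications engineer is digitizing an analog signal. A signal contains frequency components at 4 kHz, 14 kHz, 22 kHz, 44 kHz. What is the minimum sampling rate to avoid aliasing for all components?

The highest frequency component is f_max = 44 kHz.
Nyquist rate = 2 * f_max = 2 * 44 kHz = 88 kHz.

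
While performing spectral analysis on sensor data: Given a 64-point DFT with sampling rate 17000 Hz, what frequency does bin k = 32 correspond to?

The frequency of DFT bin k is: f_k = k * f_s / N
f_32 = 32 * 17000 / 64 = 8500 Hz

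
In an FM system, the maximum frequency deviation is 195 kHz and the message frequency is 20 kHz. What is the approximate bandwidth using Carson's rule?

Carson's rule: BW = 2*(delta_f + f_m)
= 2*(195 + 20) kHz = 430 kHz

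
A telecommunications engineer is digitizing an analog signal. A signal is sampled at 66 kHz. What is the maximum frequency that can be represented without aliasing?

The maximum frequency that can be represented without aliasing
is the Nyquist frequency: f_max = f_s / 2 = 66 kHz / 2 = 33 kHz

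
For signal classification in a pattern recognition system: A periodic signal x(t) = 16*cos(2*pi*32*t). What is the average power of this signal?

Average power of A*cos(wt) is A^2/2.
P = 16^2 / 2 = 256/2 = 128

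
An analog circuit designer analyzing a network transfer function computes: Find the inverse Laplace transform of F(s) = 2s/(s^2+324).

Standard pair: s/(s^2+w^2) <-> cos(wt)*u(t)
With k=2, w=18: f(t) = 2*cos(18t)*u(t)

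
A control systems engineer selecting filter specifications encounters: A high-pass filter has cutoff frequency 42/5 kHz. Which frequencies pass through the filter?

A high-pass filter passes all frequencies above the cutoff frequency 42/5 kHz and attenuates lower frequencies.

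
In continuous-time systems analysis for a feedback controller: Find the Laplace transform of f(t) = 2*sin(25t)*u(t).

Standard pair: sin(wt)*u(t) <-> w/(s^2+w^2)
With w = 25: L{2*sin(25t)*u(t)} = 50/(s^2+625)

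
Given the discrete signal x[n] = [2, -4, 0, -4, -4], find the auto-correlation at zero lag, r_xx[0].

The auto-correlation at zero lag r_xx[0] equals the signal energy.
r_xx[0] = sum of x[n]^2 = 2^2 + (-4)^2 + 0^2 + (-4)^2 + (-4)^2
= 4 + 16 + 0 + 16 + 16 = 52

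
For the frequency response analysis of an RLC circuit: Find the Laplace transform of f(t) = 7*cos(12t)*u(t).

Standard pair: cos(wt)*u(t) <-> s/(s^2+w^2)
With w = 12: L{7*cos(12t)*u(t)} = 7s/(s^2+144)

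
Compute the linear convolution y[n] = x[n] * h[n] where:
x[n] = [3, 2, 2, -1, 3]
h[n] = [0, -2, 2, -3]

y[n] = sum_k x[k]*h[n-k]. Output length = len(x) + len(h) - 1 = 5 + 4 - 1 = 8.
y[0] = 3*0 = 0
y[1] = 2*0 + 3*-2 = -6
y[2] = 2*0 + 2*-2 + 3*2 = 2
y[3] = -1*0 + 2*-2 + 2*2 + 3*-3 = -9
y[4] = 3*0 + -1*-2 + 2*2 + 2*-3 = 0
y[5] = 3*-2 + -1*2 + 2*-3 = -14
y[6] = 3*2 + -1*-3 = 9
y[7] = 3*-3 = -9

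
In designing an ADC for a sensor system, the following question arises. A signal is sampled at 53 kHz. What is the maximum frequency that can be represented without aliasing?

The maximum frequency that can be represented without aliasing
is the Nyquist frequency: f_max = f_s / 2 = 53 kHz / 2 = 53/2 kHz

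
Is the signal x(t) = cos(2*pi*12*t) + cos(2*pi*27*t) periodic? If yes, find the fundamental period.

f1 = 12 Hz, f2 = 27 Hz
Period T1 = 1/12, T2 = 1/27
Ratio T1/T2 = 27/12, which is rational.
The signal is periodic with fundamental period T = 1/GCD(12,27) = 1/3 s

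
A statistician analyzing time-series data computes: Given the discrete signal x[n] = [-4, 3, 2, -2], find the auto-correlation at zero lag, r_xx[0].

The auto-correlation at zero lag r_xx[0] equals the signal energy.
r_xx[0] = sum of x[n]^2 = (-4)^2 + 3^2 + 2^2 + (-2)^2
= 16 + 9 + 4 + 4 = 33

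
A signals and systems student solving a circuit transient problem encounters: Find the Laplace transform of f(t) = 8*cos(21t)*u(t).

Standard pair: cos(wt)*u(t) <-> s/(s^2+w^2)
With w = 21: L{8*cos(21t)*u(t)} = 8s/(s^2+441)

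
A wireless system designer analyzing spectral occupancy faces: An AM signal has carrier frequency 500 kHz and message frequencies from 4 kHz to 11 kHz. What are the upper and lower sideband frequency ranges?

Upper sideband (USB) = fc + [fm_low, fm_high] = 500 + [4, 11] = [504, 511] kHz
Lower sideband (LSB) = fc - [fm_high, fm_low] = 500 - [11, 4] = [489, 496] kHz
Total occupied spectrum: 489 kHz to 511 kHz (plus carrier at 500 kHz)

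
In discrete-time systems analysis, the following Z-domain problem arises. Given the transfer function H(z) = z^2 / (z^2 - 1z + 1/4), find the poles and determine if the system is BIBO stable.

Poles are roots of the denominator: z^2 - 1z + 1/4 = 0.
Quadratic formula: z = [-(-1) +/- sqrt((-1)^2 - 4*(1/4))] / 2
Discriminant = 1 - 1 = 0; sqrt = 0.
z = (1 +/- 0) / 2 = 1/2 (repeated root).
|p1| = 1/2, |p2| = 1/2.
For BIBO stability, all poles must lie inside the unit circle (|p| < 1).
System is STABLE since both |p| < 1.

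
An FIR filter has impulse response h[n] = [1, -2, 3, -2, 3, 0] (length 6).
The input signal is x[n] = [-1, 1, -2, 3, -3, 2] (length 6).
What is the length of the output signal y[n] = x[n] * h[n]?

For linear convolution, the output length is:
len(y) = len(x) + len(h) - 1 = 6 + 6 - 1 = 11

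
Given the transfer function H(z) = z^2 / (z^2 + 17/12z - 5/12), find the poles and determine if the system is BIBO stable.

Poles are roots of the denominator: z^2 + 17/12z - 5/12 = 0.
Quadratic formula: z = [-(17/12) +/- sqrt((17/12)^2 - 4*(-5/12))] / 2
Discriminant = 289/144 + 5/3 = 529/144; sqrt = 23/12.
z = (-17/12 +/- 23/12) / 2 => z = 1/4 or z = -5/3.
|p1| = 5/3, |p2| = 1/4.
For BIBO stability, all poles must lie inside the unit circle (|p| < 1).
System is UNSTABLE since at least one |p| >= 1.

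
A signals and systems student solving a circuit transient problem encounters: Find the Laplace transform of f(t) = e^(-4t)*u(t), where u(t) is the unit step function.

Standard Laplace transform pair:
e^(-at)*u(t) <-> 1/(s+a)
With a = 4: L{e^(-4t)*u(t)} = 1/(s+4), ROC: Re(s) > -4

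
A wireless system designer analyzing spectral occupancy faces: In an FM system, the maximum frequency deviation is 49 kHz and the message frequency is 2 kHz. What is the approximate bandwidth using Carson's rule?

Carson's rule: BW = 2*(delta_f + f_m)
= 2*(49 + 2) kHz = 102 kHz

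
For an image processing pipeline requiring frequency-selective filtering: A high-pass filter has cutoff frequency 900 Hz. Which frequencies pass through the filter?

A high-pass filter passes all frequencies above the cutoff frequency 900 Hz and attenuates lower frequencies.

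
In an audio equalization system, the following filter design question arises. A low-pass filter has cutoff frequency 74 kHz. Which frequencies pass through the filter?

A low-pass filter passes all frequencies below the cutoff frequency 74 kHz and attenuates higher frequencies.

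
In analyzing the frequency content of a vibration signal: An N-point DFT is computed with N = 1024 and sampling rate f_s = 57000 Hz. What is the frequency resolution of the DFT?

DFT frequency resolution = f_s / N
= 57000 / 1024 = 7125/128 Hz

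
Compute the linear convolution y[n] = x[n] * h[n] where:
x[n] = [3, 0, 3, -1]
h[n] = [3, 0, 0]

y[n] = sum_k x[k]*h[n-k]. Output length = len(x) + len(h) - 1 = 4 + 3 - 1 = 6.
y[0] = 3*3 = 9
y[1] = 0*3 + 3*0 = 0
y[2] = 3*3 + 0*0 + 3*0 = 9
y[3] = -1*3 + 3*0 + 0*0 = -3
y[4] = -1*0 + 3*0 = 0
y[5] = -1*0 = 0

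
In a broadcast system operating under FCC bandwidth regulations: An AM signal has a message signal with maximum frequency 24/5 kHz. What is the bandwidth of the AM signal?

In AM (double-sideband), the bandwidth is twice the message frequency.
BW = 2 * f_m = 2 * 24/5 kHz = 48/5 kHz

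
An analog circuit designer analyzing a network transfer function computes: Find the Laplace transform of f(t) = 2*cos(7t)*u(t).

Standard pair: cos(wt)*u(t) <-> s/(s^2+w^2)
With w = 7: L{2*cos(7t)*u(t)} = 2s/(s^2+49)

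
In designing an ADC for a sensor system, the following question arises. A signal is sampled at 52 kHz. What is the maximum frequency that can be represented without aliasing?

The maximum frequency that can be represented without aliasing
is the Nyquist frequency: f_max = f_s / 2 = 52 kHz / 2 = 26 kHz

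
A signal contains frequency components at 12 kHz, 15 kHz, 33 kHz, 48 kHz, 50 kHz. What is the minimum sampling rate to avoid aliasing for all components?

The highest frequency component is f_max = 50 kHz.
Nyquist rate = 2 * f_max = 2 * 50 kHz = 100 kHz.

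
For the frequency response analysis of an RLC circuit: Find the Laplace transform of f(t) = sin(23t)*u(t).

Standard pair: sin(wt)*u(t) <-> w/(s^2+w^2)
With w = 23: L{sin(23t)*u(t)} = 23/(s^2+529)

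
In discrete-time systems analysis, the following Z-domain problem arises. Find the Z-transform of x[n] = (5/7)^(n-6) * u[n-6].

Time-shifting property: if X(z) = Z{x[n]}, then Z{x[n-d]} = z^(-d) * X(z)
X(z) = z/(z - 5/7) for x[n] = (5/7)^n * u[n]
Z{x[n-6]} = z^(-6) * z/(z - 5/7) = z^(-5)/(z - 5/7)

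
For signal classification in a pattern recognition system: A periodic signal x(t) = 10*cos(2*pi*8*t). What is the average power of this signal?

Average power of A*cos(wt) is A^2/2.
P = 10^2 / 2 = 100/2 = 50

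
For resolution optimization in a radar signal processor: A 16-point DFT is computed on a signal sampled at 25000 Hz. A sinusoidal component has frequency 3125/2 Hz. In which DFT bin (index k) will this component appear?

DFT frequency resolution = f_s/N = 25000/16 = 3125/2 Hz
Bin index k = f_signal / resolution = 3125/2 / 3125/2 = 1
The signal frequency 3125/2 Hz falls in DFT bin k = 1.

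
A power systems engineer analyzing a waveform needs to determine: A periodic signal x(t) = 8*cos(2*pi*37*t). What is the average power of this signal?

Average power of A*cos(wt) is A^2/2.
P = 8^2 / 2 = 64/2 = 32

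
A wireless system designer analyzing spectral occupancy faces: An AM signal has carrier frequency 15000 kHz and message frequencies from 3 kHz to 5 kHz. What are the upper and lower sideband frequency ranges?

Upper sideband (USB) = fc + [fm_low, fm_high] = 15000 + [3, 5] = [15003, 15005] kHz
Lower sideband (LSB) = fc - [fm_high, fm_low] = 15000 - [5, 3] = [14995, 14997] kHz
Total occupied spectrum: 14995 kHz to 15005 kHz (plus carrier at 15000 kHz)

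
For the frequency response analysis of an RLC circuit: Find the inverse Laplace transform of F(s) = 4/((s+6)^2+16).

Standard pair: w/((s+a)^2+w^2) <-> e^(-at)*sin(wt)*u(t)
With a=6, w=4: f(t) = e^(-6t)*sin(4t)*u(t)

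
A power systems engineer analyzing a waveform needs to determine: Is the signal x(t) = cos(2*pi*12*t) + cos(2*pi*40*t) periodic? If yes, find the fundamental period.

f1 = 12 Hz, f2 = 40 Hz
Period T1 = 1/12, T2 = 1/40
Ratio T1/T2 = 40/12, which is rational.
The signal is periodic with fundamental period T = 1/GCD(12,40) = 1/4 s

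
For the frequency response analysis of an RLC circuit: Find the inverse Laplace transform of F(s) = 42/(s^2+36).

Standard pair: w/(s^2+w^2) <-> sin(wt)*u(t)
Recognize w^2 = 36, so w = 6; numerator 42 = 7*6.
f(t) = 7*sin(6t)*u(t)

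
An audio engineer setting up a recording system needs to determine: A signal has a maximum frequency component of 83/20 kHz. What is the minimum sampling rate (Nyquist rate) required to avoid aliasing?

By the Nyquist-Shannon sampling theorem,
the minimum sampling rate (Nyquist rate) must be at least 2 * f_max.
Nyquist rate = 2 * 83/20 kHz = 83/10 kHz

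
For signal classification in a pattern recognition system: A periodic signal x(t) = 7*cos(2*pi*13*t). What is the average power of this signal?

Average power of A*cos(wt) is A^2/2.
P = 7^2 / 2 = 49/2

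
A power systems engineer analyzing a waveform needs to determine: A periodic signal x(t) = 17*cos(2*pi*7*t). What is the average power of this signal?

Average power of A*cos(wt) is A^2/2.
P = 17^2 / 2 = 289/2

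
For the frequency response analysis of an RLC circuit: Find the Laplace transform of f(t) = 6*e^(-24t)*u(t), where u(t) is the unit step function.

Standard Laplace transform pair:
e^(-at)*u(t) <-> 1/(s+a)
With a = 24: L{6*e^(-24t)*u(t)} = 6/(s+24), ROC: Re(s) > -24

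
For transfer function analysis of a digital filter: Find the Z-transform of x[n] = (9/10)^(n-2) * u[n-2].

Time-shifting property: if X(z) = Z{x[n]}, then Z{x[n-d]} = z^(-d) * X(z)
X(z) = z/(z - 9/10) for x[n] = (9/10)^n * u[n]
Z{x[n-2]} = z^(-2) * z/(z - 9/10) = z^(-1)/(z - 9/10)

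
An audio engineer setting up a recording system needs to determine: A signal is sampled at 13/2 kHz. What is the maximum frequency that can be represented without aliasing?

The maximum frequency that can be represented without aliasing
is the Nyquist frequency: f_max = f_s / 2 = 13/2 kHz / 2 = 13/4 kHz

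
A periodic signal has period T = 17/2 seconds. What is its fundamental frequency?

The fundamental frequency is the reciprocal of the period.
f = 1/T = 1/(17/2) = 2/17 Hz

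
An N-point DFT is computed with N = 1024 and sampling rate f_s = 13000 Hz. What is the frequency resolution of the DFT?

DFT frequency resolution = f_s / N
= 13000 / 1024 = 1625/128 Hz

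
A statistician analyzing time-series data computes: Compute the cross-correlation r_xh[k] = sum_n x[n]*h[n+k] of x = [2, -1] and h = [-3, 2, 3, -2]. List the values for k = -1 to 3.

Both sequences indexed from 0 and zero outside their support.
Lags with overlap: k = -1 to 3.
  r_xh[-1] = x[1]*h[0] = 3
  r_xh[0] = x[0]*h[0] + x[1]*h[1] = -8
  r_xh[1] = x[0]*h[1] + x[1]*h[2] = 1
  r_xh[2] = x[0]*h[2] + x[1]*h[3] = 8
  r_xh[3] = x[0]*h[3] = -4
r_xh = [3, -8, 1, 8, -4] (for k = -1, ..., 3)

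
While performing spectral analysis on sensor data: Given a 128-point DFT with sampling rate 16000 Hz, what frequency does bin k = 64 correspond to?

The frequency of DFT bin k is: f_k = k * f_s / N
f_64 = 64 * 16000 / 128 = 8000 Hz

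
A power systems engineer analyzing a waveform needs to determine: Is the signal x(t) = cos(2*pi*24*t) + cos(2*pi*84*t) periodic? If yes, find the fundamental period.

f1 = 24 Hz, f2 = 84 Hz
Period T1 = 1/24, T2 = 1/84
Ratio T1/T2 = 84/24, which is rational.
The signal is periodic with fundamental period T = 1/GCD(24,84) = 1/12 s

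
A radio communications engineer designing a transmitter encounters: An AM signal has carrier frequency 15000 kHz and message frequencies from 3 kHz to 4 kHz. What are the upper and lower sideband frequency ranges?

Upper sideband (USB) = fc + [fm_low, fm_high] = 15000 + [3, 4] = [15003, 15004] kHz
Lower sideband (LSB) = fc - [fm_high, fm_low] = 15000 - [4, 3] = [14996, 14997] kHz
Total occupied spectrum: 14996 kHz to 15004 kHz (plus carrier at 15000 kHz)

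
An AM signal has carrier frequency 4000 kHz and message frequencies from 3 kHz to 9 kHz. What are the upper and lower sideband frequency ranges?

Upper sideband (USB) = fc + [fm_low, fm_high] = 4000 + [3, 9] = [4003, 4009] kHz
Lower sideband (LSB) = fc - [fm_high, fm_low] = 4000 - [9, 3] = [3991, 3997] kHz
Total occupied spectrum: 3991 kHz to 4009 kHz (plus carrier at 4000 kHz)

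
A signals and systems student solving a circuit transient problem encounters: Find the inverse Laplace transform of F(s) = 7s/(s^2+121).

Standard pair: s/(s^2+w^2) <-> cos(wt)*u(t)
With k=7, w=11: f(t) = 7*cos(11t)*u(t)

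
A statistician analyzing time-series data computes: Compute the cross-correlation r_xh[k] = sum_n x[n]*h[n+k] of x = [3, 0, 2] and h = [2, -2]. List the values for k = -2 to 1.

Both sequences indexed from 0 and zero outside their support.
Lags with overlap: k = -2 to 1.
  r_xh[-2] = x[2]*h[0] = 4
  r_xh[-1] = x[1]*h[0] + x[2]*h[1] = -4
  r_xh[0] = x[0]*h[0] + x[1]*h[1] = 6
  r_xh[1] = x[0]*h[1] = -6
r_xh = [4, -4, 6, -6] (for k = -2, ..., 1)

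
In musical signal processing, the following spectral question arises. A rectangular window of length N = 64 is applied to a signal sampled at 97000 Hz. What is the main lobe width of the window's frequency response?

For a rectangular window of length N,
the main lobe width in frequency is 2*f_s/N.
= 2*97000/64 = 12125/4 Hz
This determines the minimum frequency separation for resolving two sinusoids.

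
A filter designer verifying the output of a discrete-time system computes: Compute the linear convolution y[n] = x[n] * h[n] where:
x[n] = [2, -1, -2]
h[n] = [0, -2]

y[n] = sum_k x[k]*h[n-k]. Output length = len(x) + len(h) - 1 = 3 + 2 - 1 = 4.
y[0] = 2*0 = 0
y[1] = -1*0 + 2*-2 = -4
y[2] = -2*0 + -1*-2 = 2
y[3] = -2*-2 = 4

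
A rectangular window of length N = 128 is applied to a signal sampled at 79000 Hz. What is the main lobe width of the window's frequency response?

For a rectangular window of length N,
the main lobe width in frequency is 2*f_s/N.
= 2*79000/128 = 9875/8 Hz
This determines the minimum frequency separation for resolving two sinusoids.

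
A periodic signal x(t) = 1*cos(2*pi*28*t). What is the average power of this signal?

Average power of A*cos(wt) is A^2/2.
P = 1^2 / 2 = 1/2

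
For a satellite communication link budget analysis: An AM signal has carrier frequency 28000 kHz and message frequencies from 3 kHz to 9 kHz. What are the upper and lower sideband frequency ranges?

Upper sideband (USB) = fc + [fm_low, fm_high] = 28000 + [3, 9] = [28003, 28009] kHz
Lower sideband (LSB) = fc - [fm_high, fm_low] = 28000 - [9, 3] = [27991, 27997] kHz
Total occupied spectrum: 27991 kHz to 28009 kHz (plus carrier at 28000 kHz)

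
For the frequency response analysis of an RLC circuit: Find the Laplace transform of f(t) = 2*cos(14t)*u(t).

Standard pair: cos(wt)*u(t) <-> s/(s^2+w^2)
With w = 14: L{2*cos(14t)*u(t)} = 2s/(s^2+196)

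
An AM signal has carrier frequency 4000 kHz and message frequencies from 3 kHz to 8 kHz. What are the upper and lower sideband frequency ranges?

Upper sideband (USB) = fc + [fm_low, fm_high] = 4000 + [3, 8] = [4003, 4008] kHz
Lower sideband (LSB) = fc - [fm_high, fm_low] = 4000 - [8, 3] = [3992, 3997] kHz
Total occupied spectrum: 3992 kHz to 4008 kHz (plus carrier at 4000 kHz)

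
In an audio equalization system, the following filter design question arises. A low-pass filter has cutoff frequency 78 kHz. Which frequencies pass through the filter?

A low-pass filter passes all frequencies below the cutoff frequency 78 kHz and attenuates higher frequencies.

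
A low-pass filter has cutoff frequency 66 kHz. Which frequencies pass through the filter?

A low-pass filter passes all frequencies below the cutoff frequency 66 kHz and attenuates higher frequencies.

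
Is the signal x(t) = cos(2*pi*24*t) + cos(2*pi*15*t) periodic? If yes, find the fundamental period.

f1 = 24 Hz, f2 = 15 Hz
Period T1 = 1/24, T2 = 1/15
Ratio T1/T2 = 15/24, which is rational.
The signal is periodic with fundamental period T = 1/GCD(24,15) = 1/3 s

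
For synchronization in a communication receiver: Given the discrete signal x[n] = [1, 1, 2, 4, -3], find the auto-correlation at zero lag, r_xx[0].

The auto-correlation at zero lag r_xx[0] equals the signal energy.
r_xx[0] = sum of x[n]^2 = 1^2 + 1^2 + 2^2 + 4^2 + (-3)^2
= 1 + 1 + 4 + 16 + 9 = 31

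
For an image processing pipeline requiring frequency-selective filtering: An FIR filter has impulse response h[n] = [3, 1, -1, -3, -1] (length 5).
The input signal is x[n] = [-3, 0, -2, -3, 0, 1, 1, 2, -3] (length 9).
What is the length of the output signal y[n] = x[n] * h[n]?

For linear convolution, the output length is:
len(y) = len(x) + len(h) - 1 = 9 + 5 - 1 = 13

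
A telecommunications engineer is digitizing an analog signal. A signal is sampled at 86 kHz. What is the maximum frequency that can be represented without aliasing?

The maximum frequency that can be represented without aliasing
is the Nyquist frequency: f_max = f_s / 2 = 86 kHz / 2 = 43 kHz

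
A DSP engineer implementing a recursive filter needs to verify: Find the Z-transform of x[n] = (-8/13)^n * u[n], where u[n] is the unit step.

The Z-transform of a^n * u[n] is z/(z-a) for |z| > |a|.
Here a = -8/13, so X(z) = z/(z - (-8/13)) = 13z/(13z + 8)
ROC: |z| > 8/13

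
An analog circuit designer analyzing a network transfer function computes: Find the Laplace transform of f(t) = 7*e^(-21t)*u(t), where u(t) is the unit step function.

Standard Laplace transform pair:
e^(-at)*u(t) <-> 1/(s+a)
With a = 21: L{7*e^(-21t)*u(t)} = 7/(s+21), ROC: Re(s) > -21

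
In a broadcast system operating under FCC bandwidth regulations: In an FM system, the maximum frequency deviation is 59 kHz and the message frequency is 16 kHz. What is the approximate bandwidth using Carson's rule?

Carson's rule: BW = 2*(delta_f + f_m)
= 2*(59 + 16) kHz = 150 kHz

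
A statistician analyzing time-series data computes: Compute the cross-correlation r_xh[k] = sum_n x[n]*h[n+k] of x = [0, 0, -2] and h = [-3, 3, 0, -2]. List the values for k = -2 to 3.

Both sequences indexed from 0 and zero outside their support.
Lags with overlap: k = -2 to 3.
  r_xh[-2] = x[2]*h[0] = 6
  r_xh[-1] = x[1]*h[0] + x[2]*h[1] = -6
  r_xh[0] = x[0]*h[0] + x[1]*h[1] + x[2]*h[2] = 0
  r_xh[1] = x[0]*h[1] + x[1]*h[2] + x[2]*h[3] = 4
  r_xh[2] = x[0]*h[2] + x[1]*h[3] = 0
  r_xh[3] = x[0]*h[3] = 0
r_xh = [6, -6, 0, 4, 0, 0] (for k = -2, ..., 3)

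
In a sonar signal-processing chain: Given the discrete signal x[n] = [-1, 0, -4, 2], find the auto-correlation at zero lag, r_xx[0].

The auto-correlation at zero lag r_xx[0] equals the signal energy.
r_xx[0] = sum of x[n]^2 = (-1)^2 + 0^2 + (-4)^2 + 2^2
= 1 + 0 + 16 + 4 = 21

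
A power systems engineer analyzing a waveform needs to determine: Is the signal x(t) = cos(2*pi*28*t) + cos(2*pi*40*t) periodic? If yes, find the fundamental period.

f1 = 28 Hz, f2 = 40 Hz
Period T1 = 1/28, T2 = 1/40
Ratio T1/T2 = 40/28, which is rational.
The signal is periodic with fundamental period T = 1/GCD(28,40) = 1/4 s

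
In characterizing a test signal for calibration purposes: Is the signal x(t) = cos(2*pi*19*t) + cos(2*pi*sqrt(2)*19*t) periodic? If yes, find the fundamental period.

f1 = 19 Hz, f2 = 19*sqrt(2) Hz
Ratio f2/f1 = sqrt(2), which is irrational.
Since the frequency ratio is irrational, no common period exists.
The signal is not periodic.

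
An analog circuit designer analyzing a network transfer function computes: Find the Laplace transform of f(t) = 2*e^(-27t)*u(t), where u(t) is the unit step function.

Standard Laplace transform pair:
e^(-at)*u(t) <-> 1/(s+a)
With a = 27: L{2*e^(-27t)*u(t)} = 2/(s+27), ROC: Re(s) > -27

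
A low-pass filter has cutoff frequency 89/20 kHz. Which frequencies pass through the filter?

A low-pass filter passes all frequencies below the cutoff frequency 89/20 kHz and attenuates higher frequencies.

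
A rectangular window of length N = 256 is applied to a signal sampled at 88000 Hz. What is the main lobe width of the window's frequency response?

For a rectangular window of length N,
the main lobe width in frequency is 2*f_s/N.
= 2*88000/256 = 1375/2 Hz
This determines the minimum frequency separation for resolving two sinusoids.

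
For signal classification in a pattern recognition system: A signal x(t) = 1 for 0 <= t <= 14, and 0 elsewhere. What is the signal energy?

Energy = integral of |x(t)|^2 dt over the signal duration
= 1^2 * 14 = 1 * 14 = 14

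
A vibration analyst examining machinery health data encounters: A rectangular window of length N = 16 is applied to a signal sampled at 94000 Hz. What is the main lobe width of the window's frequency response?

For a rectangular window of length N,
the main lobe width in frequency is 2*f_s/N.
= 2*94000/16 = 11750 Hz
This determines the minimum frequency separation for resolving two sinusoids.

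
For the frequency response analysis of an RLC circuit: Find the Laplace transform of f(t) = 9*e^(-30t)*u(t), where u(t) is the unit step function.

Standard Laplace transform pair:
e^(-at)*u(t) <-> 1/(s+a)
With a = 30: L{9*e^(-30t)*u(t)} = 9/(s+30), ROC: Re(s) > -30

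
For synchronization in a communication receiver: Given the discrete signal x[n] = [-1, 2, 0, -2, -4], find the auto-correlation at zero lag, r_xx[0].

The auto-correlation at zero lag r_xx[0] equals the signal energy.
r_xx[0] = sum of x[n]^2 = (-1)^2 + 2^2 + 0^2 + (-2)^2 + (-4)^2
= 1 + 4 + 0 + 4 + 16 = 25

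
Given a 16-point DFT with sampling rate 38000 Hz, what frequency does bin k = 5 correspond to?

The frequency of DFT bin k is: f_k = k * f_s / N
f_5 = 5 * 38000 / 16 = 11875 Hz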